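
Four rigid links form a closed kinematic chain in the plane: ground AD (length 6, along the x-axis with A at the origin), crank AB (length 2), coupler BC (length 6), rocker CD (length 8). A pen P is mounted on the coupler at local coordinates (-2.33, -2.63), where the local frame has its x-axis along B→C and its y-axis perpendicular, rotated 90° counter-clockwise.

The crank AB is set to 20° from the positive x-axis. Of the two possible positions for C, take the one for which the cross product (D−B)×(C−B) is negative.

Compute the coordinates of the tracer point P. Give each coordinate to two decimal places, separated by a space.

0.29 3.82

A=(0,0), D=(6.00,0)
B = A + 2.00·(cos20°, sin20°) = (1.8794, 0.6840)
|BD| = 4.1770
circle(B,6.00) ∩ circle(D,8.00): a=-1.2632, h=5.8655
  candidates: C₊=(1.5938,6.6772) cross=24.500; C₋=(-0.3273,-4.8954) cross=-24.500
  mode - wants cross < 0 → take C=(-0.3273,-4.8954) (cross=-24.500)
ex = (C−B)/|BC| = (-0.3678,-0.9299); ey = (0.9299,-0.3678)
P = B + -2.33·ex + -2.63·ey = (0.2906,3.8180)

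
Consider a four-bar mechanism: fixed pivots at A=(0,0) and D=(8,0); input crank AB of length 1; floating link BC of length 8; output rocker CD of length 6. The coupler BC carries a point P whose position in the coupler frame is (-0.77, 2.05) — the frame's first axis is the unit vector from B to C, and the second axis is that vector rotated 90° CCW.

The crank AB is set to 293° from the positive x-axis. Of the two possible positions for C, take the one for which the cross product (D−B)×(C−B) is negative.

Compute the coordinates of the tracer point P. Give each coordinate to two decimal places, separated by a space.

1.05 1.17

A=(0,0), D=(8.00,0)
B = A + 1.00·(cos293°, sin293°) = (0.3907, -0.9205)
|BD| = 7.6647
circle(B,8.00) ∩ circle(D,6.00): a=5.6589, h=5.6548
  candidates: C₊=(5.3296,5.3730) cross=43.343; C₋=(6.6878,-5.8548) cross=-43.343
  mode - wants cross < 0 → take C=(6.6878,-5.8548) (cross=-43.343)
ex = (C−B)/|BC| = (0.7871,-0.6168); ey = (0.6168,0.7871)
P = B + -0.77·ex + 2.05·ey = (1.0490,1.1680)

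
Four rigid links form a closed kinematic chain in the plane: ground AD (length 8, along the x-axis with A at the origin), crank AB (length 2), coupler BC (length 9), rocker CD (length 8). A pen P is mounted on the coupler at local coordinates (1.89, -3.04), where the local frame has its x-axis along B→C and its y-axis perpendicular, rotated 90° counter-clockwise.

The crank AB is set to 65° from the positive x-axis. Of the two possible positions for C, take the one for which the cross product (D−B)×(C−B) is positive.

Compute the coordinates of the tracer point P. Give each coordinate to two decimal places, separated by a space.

4.30 0.89

A=(0,0), D=(8.00,0)
B = A + 2.00·(cos65°, sin65°) = (0.8452, 1.8126)
|BD| = 7.3808
circle(B,9.00) ∩ circle(D,8.00): a=4.8420, h=7.5865
  candidates: C₊=(7.4021,7.9776) cross=55.994; C₋=(3.6759,-6.7307) cross=-55.994
  mode + wants cross > 0 → take C=(7.4021,7.9776) (cross=55.994)
ex = (C−B)/|BC| = (0.7285,0.6850); ey = (-0.6850,0.7285)
P = B + 1.89·ex + -3.04·ey = (4.3046,0.8925)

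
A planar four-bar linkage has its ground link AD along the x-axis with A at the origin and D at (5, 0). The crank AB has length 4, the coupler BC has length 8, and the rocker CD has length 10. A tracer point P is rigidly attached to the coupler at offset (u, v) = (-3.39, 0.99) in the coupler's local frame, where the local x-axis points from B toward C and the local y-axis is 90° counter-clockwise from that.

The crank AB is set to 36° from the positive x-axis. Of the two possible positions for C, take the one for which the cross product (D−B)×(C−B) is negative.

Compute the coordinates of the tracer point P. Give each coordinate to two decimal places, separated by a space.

A=(0,0), D=(5.00,0)
B = A + 4.00·(cos36°, sin36°) = (3.2361, 2.3511)
|BD| = 2.9393
circle(B,8.00) ∩ circle(D,10.00): a=-4.6543, h=6.5067
  candidates: C₊=(5.6476,9.9790) cross=19.125; C₋=(-4.7619,2.1693) cross=-19.125
  mode - wants cross < 0 → take C=(-4.7619,2.1693) (cross=-19.125)
ex = (C−B)/|BC| = (-0.9997,-0.0227); ey = (0.0227,-0.9997)
P = B + -3.39·ex + 0.99·ey = (6.6477,1.4384)

6.65 1.44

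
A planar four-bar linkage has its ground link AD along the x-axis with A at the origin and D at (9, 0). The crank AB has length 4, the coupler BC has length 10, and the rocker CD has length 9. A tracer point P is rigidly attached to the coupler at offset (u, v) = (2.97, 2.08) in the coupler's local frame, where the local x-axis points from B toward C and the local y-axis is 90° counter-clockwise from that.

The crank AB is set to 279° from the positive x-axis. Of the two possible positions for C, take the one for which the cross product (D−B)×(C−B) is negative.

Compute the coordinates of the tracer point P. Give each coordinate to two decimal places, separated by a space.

4.24 -3.65

A=(0,0), D=(9.00,0)
B = A + 4.00·(cos279°, sin279°) = (0.6257, -3.9508)
|BD| = 9.2594
circle(B,10.00) ∩ circle(D,9.00): a=5.6557, h=8.2470
  candidates: C₊=(2.2220,5.9210) cross=76.362; C₋=(9.2596,-8.9963) cross=-76.362
  mode - wants cross < 0 → take C=(9.2596,-8.9963) (cross=-76.362)
ex = (C−B)/|BC| = (0.8634,-0.5046); ey = (0.5046,0.8634)
P = B + 2.97·ex + 2.08·ey = (4.2394,-3.6534)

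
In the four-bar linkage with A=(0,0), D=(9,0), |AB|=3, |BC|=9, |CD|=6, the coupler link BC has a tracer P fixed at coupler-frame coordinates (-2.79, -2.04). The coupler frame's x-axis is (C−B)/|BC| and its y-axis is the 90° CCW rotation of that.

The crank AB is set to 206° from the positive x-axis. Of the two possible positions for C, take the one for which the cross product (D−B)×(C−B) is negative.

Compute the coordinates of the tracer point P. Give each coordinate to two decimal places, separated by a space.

-6.07 -2.07

A=(0,0), D=(9.00,0)
B = A + 3.00·(cos206°, sin206°) = (-2.6964, -1.3151)
|BD| = 11.7701
circle(B,9.00) ∩ circle(D,6.00): a=7.7967, h=4.4958
  candidates: C₊=(4.5491,4.0237) cross=52.916; C₋=(5.5538,-4.9116) cross=-52.916
  mode - wants cross < 0 → take C=(5.5538,-4.9116) (cross=-52.916)
ex = (C−B)/|BC| = (0.9167,-0.3996); ey = (0.3996,0.9167)
P = B + -2.79·ex + -2.04·ey = (-6.0691,-2.0702)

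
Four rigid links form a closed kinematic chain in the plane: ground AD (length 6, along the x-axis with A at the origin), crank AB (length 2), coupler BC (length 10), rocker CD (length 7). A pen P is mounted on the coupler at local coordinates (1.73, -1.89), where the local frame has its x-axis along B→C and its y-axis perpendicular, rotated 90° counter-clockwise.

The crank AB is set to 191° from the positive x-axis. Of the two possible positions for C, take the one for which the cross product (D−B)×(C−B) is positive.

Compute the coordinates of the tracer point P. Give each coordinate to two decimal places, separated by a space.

A=(0,0), D=(6.00,0)
B = A + 2.00·(cos191°, sin191°) = (-1.9633, -0.3816)
|BD| = 7.9724
circle(B,10.00) ∩ circle(D,7.00): a=7.1847, h=6.9555
  candidates: C₊=(4.8803,6.9099) cross=55.452; C₋=(5.5462,-6.9853) cross=-55.452
  mode + wants cross > 0 → take C=(4.8803,6.9099) (cross=55.452)
ex = (C−B)/|BC| = (0.6844,0.7291); ey = (-0.7291,0.6844)
P = B + 1.73·ex + -1.89·ey = (0.5988,-0.4136)

0.60 -0.41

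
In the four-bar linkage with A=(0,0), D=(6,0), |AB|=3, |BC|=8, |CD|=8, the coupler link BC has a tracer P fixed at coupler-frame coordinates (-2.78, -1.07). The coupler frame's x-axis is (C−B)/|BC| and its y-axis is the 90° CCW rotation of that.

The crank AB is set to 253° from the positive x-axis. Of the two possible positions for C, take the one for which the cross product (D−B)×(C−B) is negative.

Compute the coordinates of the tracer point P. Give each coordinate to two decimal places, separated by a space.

A=(0,0), D=(6.00,0)
B = A + 3.00·(cos253°, sin253°) = (-0.8771, -2.8689)
|BD| = 7.4515
circle(B,8.00) ∩ circle(D,8.00): a=3.7258, h=7.0795
  candidates: C₊=(-0.1642,5.0993) cross=52.753; C₋=(5.2871,-7.9682) cross=-52.753
  mode - wants cross < 0 → take C=(5.2871,-7.9682) (cross=-52.753)
ex = (C−B)/|BC| = (0.7705,-0.6374); ey = (0.6374,0.7705)
P = B + -2.78·ex + -1.07·ey = (-3.7012,-1.9214)

-3.70 -1.92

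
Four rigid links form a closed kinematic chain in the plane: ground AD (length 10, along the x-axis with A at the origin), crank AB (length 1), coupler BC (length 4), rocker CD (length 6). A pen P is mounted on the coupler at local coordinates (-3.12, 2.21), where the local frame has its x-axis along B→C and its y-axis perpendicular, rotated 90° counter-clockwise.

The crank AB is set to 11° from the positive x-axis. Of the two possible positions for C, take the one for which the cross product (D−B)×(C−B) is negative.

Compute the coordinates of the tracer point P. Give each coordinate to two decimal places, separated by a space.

-0.43 3.74

A=(0,0), D=(10.00,0)
B = A + 1.00·(cos11°, sin11°) = (0.9816, 0.1908)
|BD| = 9.0204
circle(B,4.00) ∩ circle(D,6.00): a=3.4016, h=2.1046
  candidates: C₊=(4.4270,2.2229) cross=18.984; C₋=(4.3379,-1.9852) cross=-18.984
  mode - wants cross < 0 → take C=(4.3379,-1.9852) (cross=-18.984)
ex = (C−B)/|BC| = (0.8391,-0.5440); ey = (0.5440,0.8391)
P = B + -3.12·ex + 2.21·ey = (-0.4340,3.7425)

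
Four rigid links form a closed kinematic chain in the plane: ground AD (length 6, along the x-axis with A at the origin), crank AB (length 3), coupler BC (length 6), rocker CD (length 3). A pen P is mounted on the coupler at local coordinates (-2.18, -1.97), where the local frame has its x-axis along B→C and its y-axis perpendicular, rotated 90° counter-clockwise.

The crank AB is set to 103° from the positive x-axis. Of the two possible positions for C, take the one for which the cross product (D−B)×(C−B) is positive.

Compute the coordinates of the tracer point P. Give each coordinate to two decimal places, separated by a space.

A=(0,0), D=(6.00,0)
B = A + 3.00·(cos103°, sin103°) = (-0.6749, 2.9231)
|BD| = 7.2869
circle(B,6.00) ∩ circle(D,3.00): a=5.4961, h=2.4069
  candidates: C₊=(5.3251,2.9231) cross=17.539; C₋=(3.3941,-1.4864) cross=-17.539
  mode + wants cross > 0 → take C=(5.3251,2.9231) (cross=17.539)
ex = (C−B)/|BC| = (1.0000,-0.0000); ey = (0.0000,1.0000)
P = B + -2.18·ex + -1.97·ey = (-2.8549,0.9531)

-2.85 0.95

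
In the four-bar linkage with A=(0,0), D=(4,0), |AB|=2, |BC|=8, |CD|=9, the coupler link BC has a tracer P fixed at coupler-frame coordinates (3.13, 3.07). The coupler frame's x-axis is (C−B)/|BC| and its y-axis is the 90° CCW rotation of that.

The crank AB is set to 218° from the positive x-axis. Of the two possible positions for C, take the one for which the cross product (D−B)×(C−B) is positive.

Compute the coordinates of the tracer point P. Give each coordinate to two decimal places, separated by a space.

A=(0,0), D=(4.00,0)
B = A + 2.00·(cos218°, sin218°) = (-1.5760, -1.2313)
|BD| = 5.7104
circle(B,8.00) ∩ circle(D,9.00): a=1.3667, h=7.8824
  candidates: C₊=(-1.9412,6.7603) cross=45.011; C₋=(1.4582,-8.6336) cross=-45.011
  mode + wants cross > 0 → take C=(-1.9412,6.7603) (cross=45.011)
ex = (C−B)/|BC| = (-0.0456,0.9990); ey = (-0.9990,-0.0456)
P = B + 3.13·ex + 3.07·ey = (-4.7857,1.7553)

-4.79 1.76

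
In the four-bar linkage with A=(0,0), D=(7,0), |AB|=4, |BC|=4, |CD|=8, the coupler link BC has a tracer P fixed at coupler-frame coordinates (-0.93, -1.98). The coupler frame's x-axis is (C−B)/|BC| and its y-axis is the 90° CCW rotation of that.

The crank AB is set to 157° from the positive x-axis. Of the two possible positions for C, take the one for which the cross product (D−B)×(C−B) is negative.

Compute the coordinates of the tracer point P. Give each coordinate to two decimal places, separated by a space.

-5.75 0.85

A=(0,0), D=(7.00,0)
B = A + 4.00·(cos157°, sin157°) = (-3.6820, 1.5629)
|BD| = 10.7958
circle(B,4.00) ∩ circle(D,8.00): a=3.1748, h=2.4333
  candidates: C₊=(-0.1884,3.5109) cross=26.269; C₋=(-0.8930,-1.3043) cross=-26.269
  mode - wants cross < 0 → take C=(-0.8930,-1.3043) (cross=-26.269)
ex = (C−B)/|BC| = (0.6973,-0.7168); ey = (0.7168,0.6973)
P = B + -0.93·ex + -1.98·ey = (-5.7498,0.8490)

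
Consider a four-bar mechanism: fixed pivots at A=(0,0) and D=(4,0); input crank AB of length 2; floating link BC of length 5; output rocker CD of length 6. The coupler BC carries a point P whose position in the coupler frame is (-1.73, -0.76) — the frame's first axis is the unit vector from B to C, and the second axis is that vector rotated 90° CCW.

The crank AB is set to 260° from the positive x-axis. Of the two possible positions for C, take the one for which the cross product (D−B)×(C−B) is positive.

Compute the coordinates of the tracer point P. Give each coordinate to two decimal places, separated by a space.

A=(0,0), D=(4.00,0)
B = A + 2.00·(cos260°, sin260°) = (-0.3473, -1.9696)
|BD| = 4.7727
circle(B,5.00) ∩ circle(D,6.00): a=1.2339, h=4.8453
  candidates: C₊=(-1.2229,2.9531) cross=23.125; C₋=(2.7763,-5.8739) cross=-23.125
  mode + wants cross > 0 → take C=(-1.2229,2.9531) (cross=23.125)
ex = (C−B)/|BC| = (-0.1751,0.9845); ey = (-0.9845,-0.1751)
P = B + -1.73·ex + -0.76·ey = (0.7039,-3.5398)

0.70 -3.54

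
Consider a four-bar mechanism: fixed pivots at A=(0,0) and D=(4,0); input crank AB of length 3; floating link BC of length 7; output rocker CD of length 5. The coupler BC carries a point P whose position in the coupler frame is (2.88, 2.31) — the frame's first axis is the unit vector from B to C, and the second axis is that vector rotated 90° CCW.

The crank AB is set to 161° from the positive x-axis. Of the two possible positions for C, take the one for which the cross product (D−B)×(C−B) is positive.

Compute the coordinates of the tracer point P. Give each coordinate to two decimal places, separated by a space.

A=(0,0), D=(4.00,0)
B = A + 3.00·(cos161°, sin161°) = (-2.8366, 0.9767)
|BD| = 6.9060
circle(B,7.00) ∩ circle(D,5.00): a=5.1906, h=4.6965
  candidates: C₊=(2.9661,4.8919) cross=32.434; C₋=(1.6377,-4.4067) cross=-32.434
  mode + wants cross > 0 → take C=(2.9661,4.8919) (cross=32.434)
ex = (C−B)/|BC| = (0.8290,0.5593); ey = (-0.5593,0.8290)
P = B + 2.88·ex + 2.31·ey = (-1.7412,4.5024)

-1.74 4.50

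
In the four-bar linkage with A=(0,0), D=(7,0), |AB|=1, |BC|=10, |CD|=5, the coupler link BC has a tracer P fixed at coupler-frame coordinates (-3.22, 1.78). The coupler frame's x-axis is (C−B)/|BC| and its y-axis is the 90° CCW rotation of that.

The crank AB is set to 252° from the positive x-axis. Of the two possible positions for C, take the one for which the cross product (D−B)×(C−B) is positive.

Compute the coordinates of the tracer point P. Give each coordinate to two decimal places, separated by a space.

A=(0,0), D=(7.00,0)
B = A + 1.00·(cos252°, sin252°) = (-0.3090, -0.9511)
|BD| = 7.3706
circle(B,10.00) ∩ circle(D,5.00): a=8.7731, h=4.7993
  candidates: C₊=(7.7714,4.9401) cross=35.374; C₋=(9.0100,-4.5782) cross=-35.374
  mode + wants cross > 0 → take C=(7.7714,4.9401) (cross=35.374)
ex = (C−B)/|BC| = (0.8080,0.5891); ey = (-0.5891,0.8080)
P = B + -3.22·ex + 1.78·ey = (-3.9596,-1.4097)

-3.96 -1.41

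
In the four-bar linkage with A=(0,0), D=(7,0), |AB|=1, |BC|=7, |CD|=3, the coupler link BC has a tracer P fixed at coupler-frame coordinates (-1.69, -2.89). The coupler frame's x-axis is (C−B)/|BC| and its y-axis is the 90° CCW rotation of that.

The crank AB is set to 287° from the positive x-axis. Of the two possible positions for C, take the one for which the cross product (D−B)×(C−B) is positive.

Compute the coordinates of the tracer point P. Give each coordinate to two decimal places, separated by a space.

A=(0,0), D=(7.00,0)
B = A + 1.00·(cos287°, sin287°) = (0.2924, -0.9563)
|BD| = 6.7755
circle(B,7.00) ∩ circle(D,3.00): a=6.3396, h=2.9682
  candidates: C₊=(6.1495,2.8769) cross=20.111; C₋=(6.9874,-3.0000) cross=-20.111
  mode + wants cross > 0 → take C=(6.1495,2.8769) (cross=20.111)
ex = (C−B)/|BC| = (0.8367,0.5476); ey = (-0.5476,0.8367)
P = B + -1.69·ex + -2.89·ey = (0.4609,-4.2999)

0.46 -4.30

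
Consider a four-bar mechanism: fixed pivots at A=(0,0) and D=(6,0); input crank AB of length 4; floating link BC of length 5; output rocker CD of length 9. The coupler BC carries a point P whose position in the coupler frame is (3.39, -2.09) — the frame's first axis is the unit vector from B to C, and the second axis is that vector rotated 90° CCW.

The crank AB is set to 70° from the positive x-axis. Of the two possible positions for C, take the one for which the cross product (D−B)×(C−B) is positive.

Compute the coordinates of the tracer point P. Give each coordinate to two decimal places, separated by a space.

A=(0,0), D=(6.00,0)
B = A + 4.00·(cos70°, sin70°) = (1.3681, 3.7588)
|BD| = 5.9652
circle(B,5.00) ∩ circle(D,9.00): a=-1.7114, h=4.6980
  candidates: C₊=(2.9995,8.4851) cross=28.024; C₋=(-2.9211,1.1891) cross=-28.024
  mode + wants cross > 0 → take C=(2.9995,8.4851) (cross=28.024)
ex = (C−B)/|BC| = (0.3263,0.9453); ey = (-0.9453,0.3263)
P = B + 3.39·ex + -2.09·ey = (4.4498,6.2813)

4.45 6.28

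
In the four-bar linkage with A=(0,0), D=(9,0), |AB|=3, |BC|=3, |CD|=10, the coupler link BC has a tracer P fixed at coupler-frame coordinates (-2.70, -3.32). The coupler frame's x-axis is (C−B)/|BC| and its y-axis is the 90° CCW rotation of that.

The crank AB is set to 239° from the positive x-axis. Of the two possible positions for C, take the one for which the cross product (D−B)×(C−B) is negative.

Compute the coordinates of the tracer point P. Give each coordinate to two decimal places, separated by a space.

-5.82 -2.49

A=(0,0), D=(9.00,0)
B = A + 3.00·(cos239°, sin239°) = (-1.5451, -2.5715)
|BD| = 10.8541
circle(B,3.00) ∩ circle(D,10.00): a=1.2351, h=2.7340
  candidates: C₊=(-0.9929,0.3772) cross=29.675; C₋=(0.3025,-4.9350) cross=-29.675
  mode - wants cross < 0 → take C=(0.3025,-4.9350) (cross=-29.675)
ex = (C−B)/|BC| = (0.6159,-0.7878); ey = (0.7878,0.6159)
P = B + -2.70·ex + -3.32·ey = (-5.8236,-2.4891)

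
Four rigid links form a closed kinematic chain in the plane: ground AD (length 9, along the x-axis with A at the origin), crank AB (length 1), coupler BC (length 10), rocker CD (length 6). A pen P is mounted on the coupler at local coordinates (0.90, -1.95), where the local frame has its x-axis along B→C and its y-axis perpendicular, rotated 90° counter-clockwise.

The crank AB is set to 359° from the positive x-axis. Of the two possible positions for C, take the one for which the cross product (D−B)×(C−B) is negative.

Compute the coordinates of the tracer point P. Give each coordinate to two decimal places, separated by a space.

A=(0,0), D=(9.00,0)
B = A + 1.00·(cos359°, sin359°) = (0.9998, -0.0175)
|BD| = 8.0002
circle(B,10.00) ∩ circle(D,6.00): a=8.0000, h=6.0000
  candidates: C₊=(8.9867,6.0000) cross=48.001; C₋=(9.0129,-6.0000) cross=-48.001
  mode - wants cross < 0 → take C=(9.0129,-6.0000) (cross=-48.001)
ex = (C−B)/|BC| = (0.8013,-0.5983); ey = (0.5983,0.8013)
P = B + 0.90·ex + -1.95·ey = (0.5544,-2.1184)

0.55 -2.12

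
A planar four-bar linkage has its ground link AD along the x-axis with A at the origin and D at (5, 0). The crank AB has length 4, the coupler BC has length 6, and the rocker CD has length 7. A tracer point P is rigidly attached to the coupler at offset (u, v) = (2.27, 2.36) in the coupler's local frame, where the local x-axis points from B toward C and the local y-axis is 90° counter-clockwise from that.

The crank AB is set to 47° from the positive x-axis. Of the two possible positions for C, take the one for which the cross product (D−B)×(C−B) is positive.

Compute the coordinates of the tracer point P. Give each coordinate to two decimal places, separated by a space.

A=(0,0), D=(5.00,0)
B = A + 4.00·(cos47°, sin47°) = (2.7280, 2.9254)
|BD| = 3.7041
circle(B,6.00) ∩ circle(D,7.00): a=0.0972, h=5.9992
  candidates: C₊=(7.5257,6.5285) cross=22.221; C₋=(-1.9505,-0.8312) cross=-22.221
  mode + wants cross > 0 → take C=(7.5257,6.5285) (cross=22.221)
ex = (C−B)/|BC| = (0.7996,0.6005); ey = (-0.6005,0.7996)
P = B + 2.27·ex + 2.36·ey = (3.1259,6.1757)

3.13 6.18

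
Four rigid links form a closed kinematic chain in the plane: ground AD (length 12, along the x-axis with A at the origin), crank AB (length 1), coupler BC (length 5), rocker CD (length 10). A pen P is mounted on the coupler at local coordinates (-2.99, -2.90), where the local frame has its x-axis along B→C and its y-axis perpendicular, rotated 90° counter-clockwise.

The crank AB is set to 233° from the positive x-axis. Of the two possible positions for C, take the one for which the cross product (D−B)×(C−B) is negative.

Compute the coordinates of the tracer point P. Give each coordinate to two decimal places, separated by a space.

-4.77 -0.78

A=(0,0), D=(12.00,0)
B = A + 1.00·(cos233°, sin233°) = (-0.6018, -0.7986)
|BD| = 12.6271
circle(B,5.00) ∩ circle(D,10.00): a=3.3437, h=3.7174
  candidates: C₊=(2.5001,3.1228) cross=46.940; C₋=(2.9704,-4.2972) cross=-46.940
  mode - wants cross < 0 → take C=(2.9704,-4.2972) (cross=-46.940)
ex = (C−B)/|BC| = (0.7144,-0.6997); ey = (0.6997,0.7144)
P = B + -2.99·ex + -2.90·ey = (-4.7671,-0.7784)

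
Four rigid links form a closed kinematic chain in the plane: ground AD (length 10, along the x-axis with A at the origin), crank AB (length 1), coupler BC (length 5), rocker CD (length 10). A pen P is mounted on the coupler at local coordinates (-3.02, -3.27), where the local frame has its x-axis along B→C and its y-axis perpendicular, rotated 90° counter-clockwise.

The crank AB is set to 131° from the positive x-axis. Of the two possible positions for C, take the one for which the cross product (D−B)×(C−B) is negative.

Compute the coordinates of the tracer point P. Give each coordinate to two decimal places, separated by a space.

-4.68 2.66

A=(0,0), D=(10.00,0)
B = A + 1.00·(cos131°, sin131°) = (-0.6561, 0.7547)
|BD| = 10.6828
circle(B,5.00) ∩ circle(D,10.00): a=1.8310, h=4.6527
  candidates: C₊=(1.4991,5.2664) cross=49.703; C₋=(0.8417,-4.0157) cross=-49.703
  mode - wants cross < 0 → take C=(0.8417,-4.0157) (cross=-49.703)
ex = (C−B)/|BC| = (0.2996,-0.9541); ey = (0.9541,0.2996)
P = B + -3.02·ex + -3.27·ey = (-4.6806,2.6565)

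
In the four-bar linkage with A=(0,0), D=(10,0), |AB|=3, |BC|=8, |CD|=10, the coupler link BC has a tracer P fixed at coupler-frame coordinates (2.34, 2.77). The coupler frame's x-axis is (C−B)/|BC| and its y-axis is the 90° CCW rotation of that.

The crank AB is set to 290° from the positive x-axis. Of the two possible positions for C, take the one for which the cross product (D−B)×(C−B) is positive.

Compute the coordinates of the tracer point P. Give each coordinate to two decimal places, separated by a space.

A=(0,0), D=(10.00,0)
B = A + 3.00·(cos290°, sin290°) = (1.0261, -2.8191)
|BD| = 9.4063
circle(B,8.00) ∩ circle(D,10.00): a=2.7896, h=7.4979
  candidates: C₊=(1.4403,5.1702) cross=70.528; C₋=(5.9345,-9.1363) cross=-70.528
  mode + wants cross > 0 → take C=(1.4403,5.1702) (cross=70.528)
ex = (C−B)/|BC| = (0.0518,0.9987); ey = (-0.9987,0.0518)
P = B + 2.34·ex + 2.77·ey = (-1.6191,-0.3388)

-1.62 -0.34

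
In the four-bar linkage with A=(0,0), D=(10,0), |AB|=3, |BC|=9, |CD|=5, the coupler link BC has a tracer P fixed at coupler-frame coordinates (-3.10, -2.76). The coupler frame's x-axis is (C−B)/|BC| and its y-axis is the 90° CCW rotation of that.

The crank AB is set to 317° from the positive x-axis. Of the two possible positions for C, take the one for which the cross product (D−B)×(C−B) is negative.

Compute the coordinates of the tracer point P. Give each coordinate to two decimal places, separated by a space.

-1.63 -3.66

A=(0,0), D=(10.00,0)
B = A + 3.00·(cos317°, sin317°) = (2.1941, -2.0460)
|BD| = 8.0696
circle(B,9.00) ∩ circle(D,5.00): a=7.5046, h=4.9680
  candidates: C₊=(8.1939,4.6624) cross=40.090; C₋=(10.7131,-4.9489) cross=-40.090
  mode - wants cross < 0 → take C=(10.7131,-4.9489) (cross=-40.090)
ex = (C−B)/|BC| = (0.9466,-0.3225); ey = (0.3225,0.9466)
P = B + -3.10·ex + -2.76·ey = (-1.6305,-3.6586)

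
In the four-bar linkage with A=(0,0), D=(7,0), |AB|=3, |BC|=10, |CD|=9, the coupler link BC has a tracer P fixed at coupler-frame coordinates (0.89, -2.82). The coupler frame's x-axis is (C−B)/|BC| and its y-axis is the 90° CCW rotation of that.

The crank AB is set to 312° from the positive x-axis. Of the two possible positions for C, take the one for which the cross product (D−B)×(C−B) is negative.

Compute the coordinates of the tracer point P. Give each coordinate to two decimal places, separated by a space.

A=(0,0), D=(7.00,0)
B = A + 3.00·(cos312°, sin312°) = (2.0074, -2.2294)
|BD| = 5.4678
circle(B,10.00) ∩ circle(D,9.00): a=4.4713, h=8.9447
  candidates: C₊=(2.4431,7.7611) cross=48.907; C₋=(9.7373,-8.5736) cross=-48.907
  mode - wants cross < 0 → take C=(9.7373,-8.5736) (cross=-48.907)
ex = (C−B)/|BC| = (0.7730,-0.6344); ey = (0.6344,0.7730)
P = B + 0.89·ex + -2.82·ey = (0.9063,-4.9739)

0.91 -4.97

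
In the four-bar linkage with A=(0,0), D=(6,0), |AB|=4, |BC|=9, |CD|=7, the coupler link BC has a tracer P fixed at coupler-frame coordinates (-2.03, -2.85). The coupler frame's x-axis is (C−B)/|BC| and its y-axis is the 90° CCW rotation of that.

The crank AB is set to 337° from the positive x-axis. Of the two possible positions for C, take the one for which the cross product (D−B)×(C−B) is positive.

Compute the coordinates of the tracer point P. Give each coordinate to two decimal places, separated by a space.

5.75 -4.39

A=(0,0), D=(6.00,0)
B = A + 4.00·(cos337°, sin337°) = (3.6820, -1.5629)
|BD| = 2.7957
circle(B,9.00) ∩ circle(D,7.00): a=7.1210, h=5.5038
  candidates: C₊=(6.5093,6.9814) cross=15.387; C₋=(12.6632,-2.1453) cross=-15.387
  mode + wants cross > 0 → take C=(6.5093,6.9814) (cross=15.387)
ex = (C−B)/|BC| = (0.3141,0.9494); ey = (-0.9494,0.3141)
P = B + -2.03·ex + -2.85·ey = (5.7500,-4.3855)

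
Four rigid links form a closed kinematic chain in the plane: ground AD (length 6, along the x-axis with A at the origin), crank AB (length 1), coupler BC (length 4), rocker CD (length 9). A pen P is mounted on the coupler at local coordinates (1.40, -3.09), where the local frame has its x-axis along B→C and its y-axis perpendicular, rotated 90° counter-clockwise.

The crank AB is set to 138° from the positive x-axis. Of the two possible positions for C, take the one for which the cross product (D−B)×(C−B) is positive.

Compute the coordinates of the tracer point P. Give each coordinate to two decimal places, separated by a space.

A=(0,0), D=(6.00,0)
B = A + 1.00·(cos138°, sin138°) = (-0.7431, 0.6691)
|BD| = 6.7763
circle(B,4.00) ∩ circle(D,9.00): a=-1.4080, h=3.7440
  candidates: C₊=(-1.7746,4.5339) cross=25.370; C₋=(-2.5140,-2.9175) cross=-25.370
  mode + wants cross > 0 → take C=(-1.7746,4.5339) (cross=25.370)
ex = (C−B)/|BC| = (-0.2579,0.9662); ey = (-0.9662,-0.2579)
P = B + 1.40·ex + -3.09·ey = (1.8814,2.8186)

1.88 2.82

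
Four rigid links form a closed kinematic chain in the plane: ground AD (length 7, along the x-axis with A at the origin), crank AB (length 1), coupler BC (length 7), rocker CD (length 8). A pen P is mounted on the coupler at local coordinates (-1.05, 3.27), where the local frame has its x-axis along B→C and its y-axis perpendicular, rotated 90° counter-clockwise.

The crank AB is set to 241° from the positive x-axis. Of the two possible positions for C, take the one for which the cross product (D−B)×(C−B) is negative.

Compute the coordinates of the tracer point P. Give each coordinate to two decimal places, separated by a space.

1.82 1.67

A=(0,0), D=(7.00,0)
B = A + 1.00·(cos241°, sin241°) = (-0.4848, -0.8746)
|BD| = 7.5357
circle(B,7.00) ∩ circle(D,8.00): a=2.7726, h=6.4275
  candidates: C₊=(1.5231,5.8312) cross=48.436; C₋=(3.0151,-6.9369) cross=-48.436
  mode - wants cross < 0 → take C=(3.0151,-6.9369) (cross=-48.436)
ex = (C−B)/|BC| = (0.5000,-0.8660); ey = (0.8660,0.5000)
P = B + -1.05·ex + 3.27·ey = (1.8221,1.6697)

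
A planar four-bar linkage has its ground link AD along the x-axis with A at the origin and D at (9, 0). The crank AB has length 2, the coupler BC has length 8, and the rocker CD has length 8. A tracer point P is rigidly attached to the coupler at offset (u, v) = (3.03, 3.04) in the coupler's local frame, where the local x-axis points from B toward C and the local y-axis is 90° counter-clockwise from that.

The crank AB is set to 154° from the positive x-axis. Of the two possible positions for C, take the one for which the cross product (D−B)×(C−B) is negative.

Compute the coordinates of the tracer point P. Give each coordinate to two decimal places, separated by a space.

2.46 0.36

A=(0,0), D=(9.00,0)
B = A + 2.00·(cos154°, sin154°) = (-1.7976, 0.8767)
|BD| = 10.8331
circle(B,8.00) ∩ circle(D,8.00): a=5.4166, h=5.8873
  candidates: C₊=(4.0777,6.3064) cross=63.778; C₋=(3.1247,-5.4297) cross=-63.778
  mode - wants cross < 0 → take C=(3.1247,-5.4297) (cross=-63.778)
ex = (C−B)/|BC| = (0.6153,-0.7883); ey = (0.7883,0.6153)
P = B + 3.03·ex + 3.04·ey = (2.4632,0.3587)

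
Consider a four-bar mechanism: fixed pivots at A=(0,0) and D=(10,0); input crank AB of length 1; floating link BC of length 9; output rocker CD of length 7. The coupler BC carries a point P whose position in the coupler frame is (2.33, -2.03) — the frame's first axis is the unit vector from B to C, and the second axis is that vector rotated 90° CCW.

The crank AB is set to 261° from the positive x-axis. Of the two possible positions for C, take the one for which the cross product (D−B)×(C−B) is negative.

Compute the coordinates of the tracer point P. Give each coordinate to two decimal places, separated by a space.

A=(0,0), D=(10.00,0)
B = A + 1.00·(cos261°, sin261°) = (-0.1564, -0.9877)
|BD| = 10.2043
circle(B,9.00) ∩ circle(D,7.00): a=6.6701, h=6.0423
  candidates: C₊=(5.8975,5.6718) cross=61.658; C₋=(7.0672,-6.3560) cross=-61.658
  mode - wants cross < 0 → take C=(7.0672,-6.3560) (cross=-61.658)
ex = (C−B)/|BC| = (0.8026,-0.5965); ey = (0.5965,0.8026)
P = B + 2.33·ex + -2.03·ey = (0.5028,-4.0068)

0.50 -4.01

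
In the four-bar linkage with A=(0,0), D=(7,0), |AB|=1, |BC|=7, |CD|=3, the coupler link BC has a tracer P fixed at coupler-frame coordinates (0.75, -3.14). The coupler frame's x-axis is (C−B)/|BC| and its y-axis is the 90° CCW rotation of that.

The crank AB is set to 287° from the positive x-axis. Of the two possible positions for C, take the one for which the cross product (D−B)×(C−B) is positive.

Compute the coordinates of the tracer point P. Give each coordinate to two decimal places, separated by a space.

2.64 -3.17

A=(0,0), D=(7.00,0)
B = A + 1.00·(cos287°, sin287°) = (0.2924, -0.9563)
|BD| = 6.7755
circle(B,7.00) ∩ circle(D,3.00): a=6.3396, h=2.9682
  candidates: C₊=(6.1495,2.8769) cross=20.111; C₋=(6.9874,-3.0000) cross=-20.111
  mode + wants cross > 0 → take C=(6.1495,2.8769) (cross=20.111)
ex = (C−B)/|BC| = (0.8367,0.5476); ey = (-0.5476,0.8367)
P = B + 0.75·ex + -3.14·ey = (2.6394,-3.1730)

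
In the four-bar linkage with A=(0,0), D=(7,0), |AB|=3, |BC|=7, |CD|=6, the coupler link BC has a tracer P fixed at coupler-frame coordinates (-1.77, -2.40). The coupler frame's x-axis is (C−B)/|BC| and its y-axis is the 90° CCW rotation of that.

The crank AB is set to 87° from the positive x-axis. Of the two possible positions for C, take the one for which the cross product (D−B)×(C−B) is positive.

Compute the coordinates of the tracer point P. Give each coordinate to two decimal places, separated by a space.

-0.42 0.07

A=(0,0), D=(7.00,0)
B = A + 3.00·(cos87°, sin87°) = (0.1570, 2.9959)
|BD| = 7.4701
circle(B,7.00) ∩ circle(D,6.00): a=4.6052, h=5.2718
  candidates: C₊=(6.4899,5.9783) cross=39.381; C₋=(2.2613,-3.6803) cross=-39.381
  mode + wants cross > 0 → take C=(6.4899,5.9783) (cross=39.381)
ex = (C−B)/|BC| = (0.9047,0.4261); ey = (-0.4261,0.9047)
P = B + -1.77·ex + -2.40·ey = (-0.4218,0.0705)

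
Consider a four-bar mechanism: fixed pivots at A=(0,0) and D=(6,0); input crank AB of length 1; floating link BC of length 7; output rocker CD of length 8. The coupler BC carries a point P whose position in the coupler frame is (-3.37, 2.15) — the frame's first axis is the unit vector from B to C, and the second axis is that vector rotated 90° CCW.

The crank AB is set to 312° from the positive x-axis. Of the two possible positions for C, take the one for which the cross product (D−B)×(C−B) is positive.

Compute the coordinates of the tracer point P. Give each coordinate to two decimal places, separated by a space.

A=(0,0), D=(6.00,0)
B = A + 1.00·(cos312°, sin312°) = (0.6691, -0.7431)
|BD| = 5.3824
circle(B,7.00) ∩ circle(D,8.00): a=1.2978, h=6.8786
  candidates: C₊=(1.0048,6.2488) cross=37.024; C₋=(2.9042,-7.3767) cross=-37.024
  mode + wants cross > 0 → take C=(1.0048,6.2488) (cross=37.024)
ex = (C−B)/|BC| = (0.0479,0.9988); ey = (-0.9988,0.0479)
P = B + -3.37·ex + 2.15·ey = (-1.6400,-4.0062)

-1.64 -4.01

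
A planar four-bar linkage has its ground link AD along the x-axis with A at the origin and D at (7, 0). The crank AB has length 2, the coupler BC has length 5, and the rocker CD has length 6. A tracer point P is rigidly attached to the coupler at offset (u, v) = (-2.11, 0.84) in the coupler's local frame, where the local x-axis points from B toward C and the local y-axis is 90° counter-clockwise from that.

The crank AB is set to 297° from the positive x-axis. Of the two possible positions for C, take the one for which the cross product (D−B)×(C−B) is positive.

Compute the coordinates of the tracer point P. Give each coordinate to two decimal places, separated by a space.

-0.32 -3.69

A=(0,0), D=(7.00,0)
B = A + 2.00·(cos297°, sin297°) = (0.9080, -1.7820)
|BD| = 6.3473
circle(B,5.00) ∩ circle(D,6.00): a=2.3071, h=4.4359
  candidates: C₊=(1.8770,3.1232) cross=28.156; C₋=(4.3677,-5.3918) cross=-28.156
  mode + wants cross > 0 → take C=(1.8770,3.1232) (cross=28.156)
ex = (C−B)/|BC| = (0.1938,0.9810); ey = (-0.9810,0.1938)
P = B + -2.11·ex + 0.84·ey = (-0.3250,-3.6892)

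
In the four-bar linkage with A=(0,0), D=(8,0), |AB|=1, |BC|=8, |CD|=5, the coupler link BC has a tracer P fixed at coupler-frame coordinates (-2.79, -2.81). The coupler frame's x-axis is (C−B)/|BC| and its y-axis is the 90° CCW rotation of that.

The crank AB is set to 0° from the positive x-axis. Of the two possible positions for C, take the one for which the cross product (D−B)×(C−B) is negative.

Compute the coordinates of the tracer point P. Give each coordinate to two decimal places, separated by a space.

-2.93 -0.48

A=(0,0), D=(8.00,0)
B = A + 1.00·(cos0°, sin0°) = (1.0000, 0.0000)
|BD| = 7.0000
circle(B,8.00) ∩ circle(D,5.00): a=6.2857, h=4.9487
  candidates: C₊=(7.2857,4.9487) cross=34.641; C₋=(7.2857,-4.9487) cross=-34.641
  mode - wants cross < 0 → take C=(7.2857,-4.9487) (cross=-34.641)
ex = (C−B)/|BC| = (0.7857,-0.6186); ey = (0.6186,0.7857)
P = B + -2.79·ex + -2.81·ey = (-2.9304,-0.4820)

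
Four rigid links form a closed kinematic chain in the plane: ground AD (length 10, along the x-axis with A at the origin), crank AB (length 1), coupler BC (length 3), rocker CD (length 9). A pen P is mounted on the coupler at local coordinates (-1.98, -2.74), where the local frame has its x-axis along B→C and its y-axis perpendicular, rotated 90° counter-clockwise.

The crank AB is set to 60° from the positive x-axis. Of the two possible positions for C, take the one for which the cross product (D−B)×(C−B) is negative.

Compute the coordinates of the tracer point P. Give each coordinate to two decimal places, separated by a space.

-2.64 2.11

A=(0,0), D=(10.00,0)
B = A + 1.00·(cos60°, sin60°) = (0.5000, 0.8660)
|BD| = 9.5394
circle(B,3.00) ∩ circle(D,9.00): a=0.9959, h=2.8299
  candidates: C₊=(1.7487,3.5938) cross=26.995; C₋=(1.2348,-2.0426) cross=-26.995
  mode - wants cross < 0 → take C=(1.2348,-2.0426) (cross=-26.995)
ex = (C−B)/|BC| = (0.2449,-0.9695); ey = (0.9695,0.2449)
P = B + -1.98·ex + -2.74·ey = (-2.6415,2.1145)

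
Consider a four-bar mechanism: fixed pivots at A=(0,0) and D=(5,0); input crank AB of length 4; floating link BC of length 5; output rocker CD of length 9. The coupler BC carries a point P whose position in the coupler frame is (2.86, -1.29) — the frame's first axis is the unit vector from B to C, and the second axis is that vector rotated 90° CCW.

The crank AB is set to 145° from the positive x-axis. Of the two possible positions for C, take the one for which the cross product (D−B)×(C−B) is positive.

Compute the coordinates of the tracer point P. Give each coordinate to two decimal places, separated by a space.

A=(0,0), D=(5.00,0)
B = A + 4.00·(cos145°, sin145°) = (-3.2766, 2.2943)
|BD| = 8.5887
circle(B,5.00) ∩ circle(D,9.00): a=1.0343, h=4.8919
  candidates: C₊=(-0.9732,6.7321) cross=42.015; C₋=(-3.5867,-2.6961) cross=-42.015
  mode + wants cross > 0 → take C=(-0.9732,6.7321) (cross=42.015)
ex = (C−B)/|BC| = (0.4607,0.8876); ey = (-0.8876,0.4607)
P = B + 2.86·ex + -1.29·ey = (-0.8141,4.2384)

-0.81 4.24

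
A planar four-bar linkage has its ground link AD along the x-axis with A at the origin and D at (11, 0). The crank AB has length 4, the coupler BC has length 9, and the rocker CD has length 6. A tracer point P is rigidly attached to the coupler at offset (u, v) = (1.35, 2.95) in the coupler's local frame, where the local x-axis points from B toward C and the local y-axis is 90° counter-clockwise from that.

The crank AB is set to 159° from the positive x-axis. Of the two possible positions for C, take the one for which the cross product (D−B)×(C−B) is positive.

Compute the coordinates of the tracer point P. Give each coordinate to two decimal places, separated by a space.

A=(0,0), D=(11.00,0)
B = A + 4.00·(cos159°, sin159°) = (-3.7343, 1.4335)
|BD| = 14.8039
circle(B,9.00) ∩ circle(D,6.00): a=8.9218, h=1.1837
  candidates: C₊=(5.2602,1.7477) cross=17.524; C₋=(5.0309,-0.6086) cross=-17.524
  mode + wants cross > 0 → take C=(5.2602,1.7477) (cross=17.524)
ex = (C−B)/|BC| = (0.9994,0.0349); ey = (-0.0349,0.9994)
P = B + 1.35·ex + 2.95·ey = (-2.4882,4.4288)

-2.49 4.43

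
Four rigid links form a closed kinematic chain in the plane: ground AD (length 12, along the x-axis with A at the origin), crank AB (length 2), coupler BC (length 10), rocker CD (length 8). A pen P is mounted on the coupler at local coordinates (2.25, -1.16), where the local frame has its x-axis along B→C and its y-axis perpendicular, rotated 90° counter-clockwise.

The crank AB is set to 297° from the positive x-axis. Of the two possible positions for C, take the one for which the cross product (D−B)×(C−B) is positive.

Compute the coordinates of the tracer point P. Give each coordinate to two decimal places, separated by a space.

A=(0,0), D=(12.00,0)
B = A + 2.00·(cos297°, sin297°) = (0.9080, -1.7820)
|BD| = 11.2343
circle(B,10.00) ∩ circle(D,8.00): a=7.2194, h=6.9196
  candidates: C₊=(6.9383,6.1951) cross=77.736; C₋=(9.1336,-7.4688) cross=-77.736
  mode + wants cross > 0 → take C=(6.9383,6.1951) (cross=77.736)
ex = (C−B)/|BC| = (0.6030,0.7977); ey = (-0.7977,0.6030)
P = B + 2.25·ex + -1.16·ey = (3.1902,-0.6867)

3.19 -0.69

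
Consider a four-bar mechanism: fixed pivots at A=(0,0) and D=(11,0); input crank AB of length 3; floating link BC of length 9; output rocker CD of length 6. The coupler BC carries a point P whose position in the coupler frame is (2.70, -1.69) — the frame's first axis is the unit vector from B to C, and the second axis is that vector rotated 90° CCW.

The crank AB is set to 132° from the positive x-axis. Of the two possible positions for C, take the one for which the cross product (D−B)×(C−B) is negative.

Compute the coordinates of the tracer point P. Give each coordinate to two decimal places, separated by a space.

A=(0,0), D=(11.00,0)
B = A + 3.00·(cos132°, sin132°) = (-2.0074, 2.2294)
|BD| = 13.1971
circle(B,9.00) ∩ circle(D,6.00): a=8.3035, h=3.4717
  candidates: C₊=(6.7632,4.2485) cross=45.816; C₋=(5.5902,-2.5951) cross=-45.816
  mode - wants cross < 0 → take C=(5.5902,-2.5951) (cross=-45.816)
ex = (C−B)/|BC| = (0.8442,-0.5361); ey = (0.5361,0.8442)
P = B + 2.70·ex + -1.69·ey = (-0.6340,-0.6446)

-0.63 -0.64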